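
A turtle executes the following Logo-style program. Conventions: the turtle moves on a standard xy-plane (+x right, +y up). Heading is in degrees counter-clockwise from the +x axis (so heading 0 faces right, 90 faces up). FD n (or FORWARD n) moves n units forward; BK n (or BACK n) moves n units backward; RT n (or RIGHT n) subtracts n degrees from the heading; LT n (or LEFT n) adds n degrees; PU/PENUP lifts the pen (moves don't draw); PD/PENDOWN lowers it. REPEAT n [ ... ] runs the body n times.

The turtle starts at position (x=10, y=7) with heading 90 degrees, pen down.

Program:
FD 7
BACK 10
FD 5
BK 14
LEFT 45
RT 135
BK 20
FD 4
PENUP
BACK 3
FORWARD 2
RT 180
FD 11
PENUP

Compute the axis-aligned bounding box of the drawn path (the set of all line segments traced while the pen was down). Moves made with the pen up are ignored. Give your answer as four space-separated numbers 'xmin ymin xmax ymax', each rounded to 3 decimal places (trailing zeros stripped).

Answer: -10 -5 10 14

Derivation:
Executing turtle program step by step:
Start: pos=(10,7), heading=90, pen down
FD 7: (10,7) -> (10,14) [heading=90, draw]
BK 10: (10,14) -> (10,4) [heading=90, draw]
FD 5: (10,4) -> (10,9) [heading=90, draw]
BK 14: (10,9) -> (10,-5) [heading=90, draw]
LT 45: heading 90 -> 135
RT 135: heading 135 -> 0
BK 20: (10,-5) -> (-10,-5) [heading=0, draw]
FD 4: (-10,-5) -> (-6,-5) [heading=0, draw]
PU: pen up
BK 3: (-6,-5) -> (-9,-5) [heading=0, move]
FD 2: (-9,-5) -> (-7,-5) [heading=0, move]
RT 180: heading 0 -> 180
FD 11: (-7,-5) -> (-18,-5) [heading=180, move]
PU: pen up
Final: pos=(-18,-5), heading=180, 6 segment(s) drawn

Segment endpoints: x in {-10, -6, 10}, y in {-5, 4, 7, 9, 14}
xmin=-10, ymin=-5, xmax=10, ymax=14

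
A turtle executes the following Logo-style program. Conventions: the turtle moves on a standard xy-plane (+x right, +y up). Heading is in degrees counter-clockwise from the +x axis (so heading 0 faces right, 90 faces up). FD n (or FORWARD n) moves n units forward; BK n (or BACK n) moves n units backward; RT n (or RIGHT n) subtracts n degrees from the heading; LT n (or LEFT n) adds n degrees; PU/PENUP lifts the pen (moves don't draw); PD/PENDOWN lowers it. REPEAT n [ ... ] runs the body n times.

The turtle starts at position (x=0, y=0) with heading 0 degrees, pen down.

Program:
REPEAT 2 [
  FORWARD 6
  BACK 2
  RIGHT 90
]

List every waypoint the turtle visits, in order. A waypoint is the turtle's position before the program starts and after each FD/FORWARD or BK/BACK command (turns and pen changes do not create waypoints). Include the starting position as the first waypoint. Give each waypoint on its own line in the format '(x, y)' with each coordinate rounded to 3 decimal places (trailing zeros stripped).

Executing turtle program step by step:
Start: pos=(0,0), heading=0, pen down
REPEAT 2 [
  -- iteration 1/2 --
  FD 6: (0,0) -> (6,0) [heading=0, draw]
  BK 2: (6,0) -> (4,0) [heading=0, draw]
  RT 90: heading 0 -> 270
  -- iteration 2/2 --
  FD 6: (4,0) -> (4,-6) [heading=270, draw]
  BK 2: (4,-6) -> (4,-4) [heading=270, draw]
  RT 90: heading 270 -> 180
]
Final: pos=(4,-4), heading=180, 4 segment(s) drawn
Waypoints (5 total):
(0, 0)
(6, 0)
(4, 0)
(4, -6)
(4, -4)

Answer: (0, 0)
(6, 0)
(4, 0)
(4, -6)
(4, -4)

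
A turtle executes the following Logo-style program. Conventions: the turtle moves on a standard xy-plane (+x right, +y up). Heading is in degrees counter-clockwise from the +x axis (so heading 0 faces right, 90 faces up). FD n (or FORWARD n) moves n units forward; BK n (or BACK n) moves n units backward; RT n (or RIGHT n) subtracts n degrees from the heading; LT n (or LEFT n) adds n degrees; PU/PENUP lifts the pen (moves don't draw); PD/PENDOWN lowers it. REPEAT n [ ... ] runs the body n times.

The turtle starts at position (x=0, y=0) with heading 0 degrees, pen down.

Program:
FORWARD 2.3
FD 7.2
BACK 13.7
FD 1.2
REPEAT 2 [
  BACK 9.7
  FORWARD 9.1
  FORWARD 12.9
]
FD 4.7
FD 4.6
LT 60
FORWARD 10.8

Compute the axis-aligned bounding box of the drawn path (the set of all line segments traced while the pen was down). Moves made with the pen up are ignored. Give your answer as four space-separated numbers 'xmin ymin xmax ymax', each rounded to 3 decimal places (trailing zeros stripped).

Executing turtle program step by step:
Start: pos=(0,0), heading=0, pen down
FD 2.3: (0,0) -> (2.3,0) [heading=0, draw]
FD 7.2: (2.3,0) -> (9.5,0) [heading=0, draw]
BK 13.7: (9.5,0) -> (-4.2,0) [heading=0, draw]
FD 1.2: (-4.2,0) -> (-3,0) [heading=0, draw]
REPEAT 2 [
  -- iteration 1/2 --
  BK 9.7: (-3,0) -> (-12.7,0) [heading=0, draw]
  FD 9.1: (-12.7,0) -> (-3.6,0) [heading=0, draw]
  FD 12.9: (-3.6,0) -> (9.3,0) [heading=0, draw]
  -- iteration 2/2 --
  BK 9.7: (9.3,0) -> (-0.4,0) [heading=0, draw]
  FD 9.1: (-0.4,0) -> (8.7,0) [heading=0, draw]
  FD 12.9: (8.7,0) -> (21.6,0) [heading=0, draw]
]
FD 4.7: (21.6,0) -> (26.3,0) [heading=0, draw]
FD 4.6: (26.3,0) -> (30.9,0) [heading=0, draw]
LT 60: heading 0 -> 60
FD 10.8: (30.9,0) -> (36.3,9.353) [heading=60, draw]
Final: pos=(36.3,9.353), heading=60, 13 segment(s) drawn

Segment endpoints: x in {-12.7, -4.2, -3.6, -3, -0.4, 0, 2.3, 8.7, 9.3, 9.5, 21.6, 26.3, 30.9, 36.3}, y in {0, 9.353}
xmin=-12.7, ymin=0, xmax=36.3, ymax=9.353

Answer: -12.7 0 36.3 9.353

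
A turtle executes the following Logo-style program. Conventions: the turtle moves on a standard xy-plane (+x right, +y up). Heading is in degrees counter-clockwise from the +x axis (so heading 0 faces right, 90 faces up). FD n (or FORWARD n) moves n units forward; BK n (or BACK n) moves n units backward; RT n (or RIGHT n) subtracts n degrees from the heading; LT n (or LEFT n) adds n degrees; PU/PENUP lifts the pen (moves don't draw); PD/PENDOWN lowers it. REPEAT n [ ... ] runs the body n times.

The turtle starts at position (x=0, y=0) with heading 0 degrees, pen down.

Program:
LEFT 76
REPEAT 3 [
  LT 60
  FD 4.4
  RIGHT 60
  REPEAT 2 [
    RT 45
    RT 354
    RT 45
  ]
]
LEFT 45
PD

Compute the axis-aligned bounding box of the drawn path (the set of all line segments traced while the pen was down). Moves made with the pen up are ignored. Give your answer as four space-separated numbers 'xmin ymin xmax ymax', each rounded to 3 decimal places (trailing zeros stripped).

Executing turtle program step by step:
Start: pos=(0,0), heading=0, pen down
LT 76: heading 0 -> 76
REPEAT 3 [
  -- iteration 1/3 --
  LT 60: heading 76 -> 136
  FD 4.4: (0,0) -> (-3.165,3.056) [heading=136, draw]
  RT 60: heading 136 -> 76
  REPEAT 2 [
    -- iteration 1/2 --
    RT 45: heading 76 -> 31
    RT 354: heading 31 -> 37
    RT 45: heading 37 -> 352
    -- iteration 2/2 --
    RT 45: heading 352 -> 307
    RT 354: heading 307 -> 313
    RT 45: heading 313 -> 268
  ]
  -- iteration 2/3 --
  LT 60: heading 268 -> 328
  FD 4.4: (-3.165,3.056) -> (0.566,0.725) [heading=328, draw]
  RT 60: heading 328 -> 268
  REPEAT 2 [
    -- iteration 1/2 --
    RT 45: heading 268 -> 223
    RT 354: heading 223 -> 229
    RT 45: heading 229 -> 184
    -- iteration 2/2 --
    RT 45: heading 184 -> 139
    RT 354: heading 139 -> 145
    RT 45: heading 145 -> 100
  ]
  -- iteration 3/3 --
  LT 60: heading 100 -> 160
  FD 4.4: (0.566,0.725) -> (-3.568,2.23) [heading=160, draw]
  RT 60: heading 160 -> 100
  REPEAT 2 [
    -- iteration 1/2 --
    RT 45: heading 100 -> 55
    RT 354: heading 55 -> 61
    RT 45: heading 61 -> 16
    -- iteration 2/2 --
    RT 45: heading 16 -> 331
    RT 354: heading 331 -> 337
    RT 45: heading 337 -> 292
  ]
]
LT 45: heading 292 -> 337
PD: pen down
Final: pos=(-3.568,2.23), heading=337, 3 segment(s) drawn

Segment endpoints: x in {-3.568, -3.165, 0, 0.566}, y in {0, 0.725, 2.23, 3.056}
xmin=-3.568, ymin=0, xmax=0.566, ymax=3.056

Answer: -3.568 0 0.566 3.056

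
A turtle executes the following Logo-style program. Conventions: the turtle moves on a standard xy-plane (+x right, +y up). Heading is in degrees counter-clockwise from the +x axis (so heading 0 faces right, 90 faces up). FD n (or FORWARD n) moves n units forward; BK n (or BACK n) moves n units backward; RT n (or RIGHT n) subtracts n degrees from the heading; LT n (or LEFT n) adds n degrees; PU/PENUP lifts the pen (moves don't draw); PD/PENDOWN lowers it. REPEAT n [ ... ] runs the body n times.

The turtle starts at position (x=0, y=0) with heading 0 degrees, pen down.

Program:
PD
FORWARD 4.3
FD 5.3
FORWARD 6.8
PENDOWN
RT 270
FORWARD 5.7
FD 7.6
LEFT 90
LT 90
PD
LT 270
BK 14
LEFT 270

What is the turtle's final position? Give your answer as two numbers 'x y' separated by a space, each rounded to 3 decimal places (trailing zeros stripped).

Executing turtle program step by step:
Start: pos=(0,0), heading=0, pen down
PD: pen down
FD 4.3: (0,0) -> (4.3,0) [heading=0, draw]
FD 5.3: (4.3,0) -> (9.6,0) [heading=0, draw]
FD 6.8: (9.6,0) -> (16.4,0) [heading=0, draw]
PD: pen down
RT 270: heading 0 -> 90
FD 5.7: (16.4,0) -> (16.4,5.7) [heading=90, draw]
FD 7.6: (16.4,5.7) -> (16.4,13.3) [heading=90, draw]
LT 90: heading 90 -> 180
LT 90: heading 180 -> 270
PD: pen down
LT 270: heading 270 -> 180
BK 14: (16.4,13.3) -> (30.4,13.3) [heading=180, draw]
LT 270: heading 180 -> 90
Final: pos=(30.4,13.3), heading=90, 6 segment(s) drawn

Answer: 30.4 13.3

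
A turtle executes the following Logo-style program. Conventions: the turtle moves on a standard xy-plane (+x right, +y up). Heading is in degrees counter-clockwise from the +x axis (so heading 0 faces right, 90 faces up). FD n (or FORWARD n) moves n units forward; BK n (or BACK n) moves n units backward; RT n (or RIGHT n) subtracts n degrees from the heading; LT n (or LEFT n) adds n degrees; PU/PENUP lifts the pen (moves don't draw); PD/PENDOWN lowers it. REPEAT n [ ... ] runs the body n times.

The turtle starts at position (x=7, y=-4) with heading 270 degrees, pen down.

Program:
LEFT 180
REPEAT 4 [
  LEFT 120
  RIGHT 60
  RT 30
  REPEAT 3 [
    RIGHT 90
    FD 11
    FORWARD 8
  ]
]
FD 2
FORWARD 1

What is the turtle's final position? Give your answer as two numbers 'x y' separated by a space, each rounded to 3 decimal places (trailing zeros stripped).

Answer: 13.902 -21.954

Derivation:
Executing turtle program step by step:
Start: pos=(7,-4), heading=270, pen down
LT 180: heading 270 -> 90
REPEAT 4 [
  -- iteration 1/4 --
  LT 120: heading 90 -> 210
  RT 60: heading 210 -> 150
  RT 30: heading 150 -> 120
  REPEAT 3 [
    -- iteration 1/3 --
    RT 90: heading 120 -> 30
    FD 11: (7,-4) -> (16.526,1.5) [heading=30, draw]
    FD 8: (16.526,1.5) -> (23.454,5.5) [heading=30, draw]
    -- iteration 2/3 --
    RT 90: heading 30 -> 300
    FD 11: (23.454,5.5) -> (28.954,-4.026) [heading=300, draw]
    FD 8: (28.954,-4.026) -> (32.954,-10.954) [heading=300, draw]
    -- iteration 3/3 --
    RT 90: heading 300 -> 210
    FD 11: (32.954,-10.954) -> (23.428,-16.454) [heading=210, draw]
    FD 8: (23.428,-16.454) -> (16.5,-20.454) [heading=210, draw]
  ]
  -- iteration 2/4 --
  LT 120: heading 210 -> 330
  RT 60: heading 330 -> 270
  RT 30: heading 270 -> 240
  REPEAT 3 [
    -- iteration 1/3 --
    RT 90: heading 240 -> 150
    FD 11: (16.5,-20.454) -> (6.974,-14.954) [heading=150, draw]
    FD 8: (6.974,-14.954) -> (0.046,-10.954) [heading=150, draw]
    -- iteration 2/3 --
    RT 90: heading 150 -> 60
    FD 11: (0.046,-10.954) -> (5.546,-1.428) [heading=60, draw]
    FD 8: (5.546,-1.428) -> (9.546,5.5) [heading=60, draw]
    -- iteration 3/3 --
    RT 90: heading 60 -> 330
    FD 11: (9.546,5.5) -> (19.072,0) [heading=330, draw]
    FD 8: (19.072,0) -> (26,-4) [heading=330, draw]
  ]
  -- iteration 3/4 --
  LT 120: heading 330 -> 90
  RT 60: heading 90 -> 30
  RT 30: heading 30 -> 0
  REPEAT 3 [
    -- iteration 1/3 --
    RT 90: heading 0 -> 270
    FD 11: (26,-4) -> (26,-15) [heading=270, draw]
    FD 8: (26,-15) -> (26,-23) [heading=270, draw]
    -- iteration 2/3 --
    RT 90: heading 270 -> 180
    FD 11: (26,-23) -> (15,-23) [heading=180, draw]
    FD 8: (15,-23) -> (7,-23) [heading=180, draw]
    -- iteration 3/3 --
    RT 90: heading 180 -> 90
    FD 11: (7,-23) -> (7,-12) [heading=90, draw]
    FD 8: (7,-12) -> (7,-4) [heading=90, draw]
  ]
  -- iteration 4/4 --
  LT 120: heading 90 -> 210
  RT 60: heading 210 -> 150
  RT 30: heading 150 -> 120
  REPEAT 3 [
    -- iteration 1/3 --
    RT 90: heading 120 -> 30
    FD 11: (7,-4) -> (16.526,1.5) [heading=30, draw]
    FD 8: (16.526,1.5) -> (23.454,5.5) [heading=30, draw]
    -- iteration 2/3 --
    RT 90: heading 30 -> 300
    FD 11: (23.454,5.5) -> (28.954,-4.026) [heading=300, draw]
    FD 8: (28.954,-4.026) -> (32.954,-10.954) [heading=300, draw]
    -- iteration 3/3 --
    RT 90: heading 300 -> 210
    FD 11: (32.954,-10.954) -> (23.428,-16.454) [heading=210, draw]
    FD 8: (23.428,-16.454) -> (16.5,-20.454) [heading=210, draw]
  ]
]
FD 2: (16.5,-20.454) -> (14.768,-21.454) [heading=210, draw]
FD 1: (14.768,-21.454) -> (13.902,-21.954) [heading=210, draw]
Final: pos=(13.902,-21.954), heading=210, 26 segment(s) drawn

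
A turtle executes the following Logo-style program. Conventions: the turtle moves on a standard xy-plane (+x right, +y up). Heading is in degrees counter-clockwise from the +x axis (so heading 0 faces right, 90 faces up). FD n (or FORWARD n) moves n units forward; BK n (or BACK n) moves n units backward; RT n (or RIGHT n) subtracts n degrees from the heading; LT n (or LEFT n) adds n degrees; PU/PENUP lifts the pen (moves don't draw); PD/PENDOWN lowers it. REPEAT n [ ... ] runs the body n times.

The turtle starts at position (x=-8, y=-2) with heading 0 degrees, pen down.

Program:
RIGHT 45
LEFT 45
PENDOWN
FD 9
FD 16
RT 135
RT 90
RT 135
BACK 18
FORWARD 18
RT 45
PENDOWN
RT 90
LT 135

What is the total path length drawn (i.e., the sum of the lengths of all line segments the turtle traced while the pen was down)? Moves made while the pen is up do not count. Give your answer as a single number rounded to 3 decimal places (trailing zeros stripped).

Executing turtle program step by step:
Start: pos=(-8,-2), heading=0, pen down
RT 45: heading 0 -> 315
LT 45: heading 315 -> 0
PD: pen down
FD 9: (-8,-2) -> (1,-2) [heading=0, draw]
FD 16: (1,-2) -> (17,-2) [heading=0, draw]
RT 135: heading 0 -> 225
RT 90: heading 225 -> 135
RT 135: heading 135 -> 0
BK 18: (17,-2) -> (-1,-2) [heading=0, draw]
FD 18: (-1,-2) -> (17,-2) [heading=0, draw]
RT 45: heading 0 -> 315
PD: pen down
RT 90: heading 315 -> 225
LT 135: heading 225 -> 0
Final: pos=(17,-2), heading=0, 4 segment(s) drawn

Segment lengths:
  seg 1: (-8,-2) -> (1,-2), length = 9
  seg 2: (1,-2) -> (17,-2), length = 16
  seg 3: (17,-2) -> (-1,-2), length = 18
  seg 4: (-1,-2) -> (17,-2), length = 18
Total = 61

Answer: 61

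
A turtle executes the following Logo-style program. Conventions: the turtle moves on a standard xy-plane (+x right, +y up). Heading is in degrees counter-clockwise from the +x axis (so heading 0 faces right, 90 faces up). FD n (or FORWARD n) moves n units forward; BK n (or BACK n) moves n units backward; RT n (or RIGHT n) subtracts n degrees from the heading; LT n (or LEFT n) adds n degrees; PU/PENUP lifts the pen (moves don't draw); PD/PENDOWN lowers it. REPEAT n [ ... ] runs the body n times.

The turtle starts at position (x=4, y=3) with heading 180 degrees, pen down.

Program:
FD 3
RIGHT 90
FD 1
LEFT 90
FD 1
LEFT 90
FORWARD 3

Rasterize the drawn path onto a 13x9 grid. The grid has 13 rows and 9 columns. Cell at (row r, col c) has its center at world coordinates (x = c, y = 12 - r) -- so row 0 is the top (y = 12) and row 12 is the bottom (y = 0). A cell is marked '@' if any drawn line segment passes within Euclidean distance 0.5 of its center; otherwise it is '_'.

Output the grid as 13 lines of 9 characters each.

Answer: _________
_________
_________
_________
_________
_________
_________
_________
@@_______
@@@@@____
@________
@________
_________

Derivation:
Segment 0: (4,3) -> (1,3)
Segment 1: (1,3) -> (1,4)
Segment 2: (1,4) -> (0,4)
Segment 3: (0,4) -> (-0,1)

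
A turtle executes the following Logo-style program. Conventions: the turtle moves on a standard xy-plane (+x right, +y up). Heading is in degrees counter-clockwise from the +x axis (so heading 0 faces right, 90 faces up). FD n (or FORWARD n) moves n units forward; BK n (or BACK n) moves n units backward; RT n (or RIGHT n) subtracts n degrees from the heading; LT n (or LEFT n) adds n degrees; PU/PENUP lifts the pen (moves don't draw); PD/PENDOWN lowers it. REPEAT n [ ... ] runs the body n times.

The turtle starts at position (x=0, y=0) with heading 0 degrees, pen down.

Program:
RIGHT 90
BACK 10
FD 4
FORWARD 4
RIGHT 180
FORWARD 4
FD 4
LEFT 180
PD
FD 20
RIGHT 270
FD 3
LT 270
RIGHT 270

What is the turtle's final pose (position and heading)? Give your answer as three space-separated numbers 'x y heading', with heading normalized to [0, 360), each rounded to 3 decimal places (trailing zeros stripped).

Executing turtle program step by step:
Start: pos=(0,0), heading=0, pen down
RT 90: heading 0 -> 270
BK 10: (0,0) -> (0,10) [heading=270, draw]
FD 4: (0,10) -> (0,6) [heading=270, draw]
FD 4: (0,6) -> (0,2) [heading=270, draw]
RT 180: heading 270 -> 90
FD 4: (0,2) -> (0,6) [heading=90, draw]
FD 4: (0,6) -> (0,10) [heading=90, draw]
LT 180: heading 90 -> 270
PD: pen down
FD 20: (0,10) -> (0,-10) [heading=270, draw]
RT 270: heading 270 -> 0
FD 3: (0,-10) -> (3,-10) [heading=0, draw]
LT 270: heading 0 -> 270
RT 270: heading 270 -> 0
Final: pos=(3,-10), heading=0, 7 segment(s) drawn

Answer: 3 -10 0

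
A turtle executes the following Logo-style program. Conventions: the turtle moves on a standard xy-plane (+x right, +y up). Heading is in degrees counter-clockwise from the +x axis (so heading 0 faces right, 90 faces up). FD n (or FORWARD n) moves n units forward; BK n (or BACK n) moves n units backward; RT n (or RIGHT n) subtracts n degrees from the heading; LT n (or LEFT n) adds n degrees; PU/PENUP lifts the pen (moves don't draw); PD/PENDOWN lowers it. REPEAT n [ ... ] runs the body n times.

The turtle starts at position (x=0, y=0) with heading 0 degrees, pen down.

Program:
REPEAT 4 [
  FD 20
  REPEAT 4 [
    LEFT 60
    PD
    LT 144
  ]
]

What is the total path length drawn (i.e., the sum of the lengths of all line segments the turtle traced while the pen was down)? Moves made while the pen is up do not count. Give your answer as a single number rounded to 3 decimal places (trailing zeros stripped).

Executing turtle program step by step:
Start: pos=(0,0), heading=0, pen down
REPEAT 4 [
  -- iteration 1/4 --
  FD 20: (0,0) -> (20,0) [heading=0, draw]
  REPEAT 4 [
    -- iteration 1/4 --
    LT 60: heading 0 -> 60
    PD: pen down
    LT 144: heading 60 -> 204
    -- iteration 2/4 --
    LT 60: heading 204 -> 264
    PD: pen down
    LT 144: heading 264 -> 48
    -- iteration 3/4 --
    LT 60: heading 48 -> 108
    PD: pen down
    LT 144: heading 108 -> 252
    -- iteration 4/4 --
    LT 60: heading 252 -> 312
    PD: pen down
    LT 144: heading 312 -> 96
  ]
  -- iteration 2/4 --
  FD 20: (20,0) -> (17.909,19.89) [heading=96, draw]
  REPEAT 4 [
    -- iteration 1/4 --
    LT 60: heading 96 -> 156
    PD: pen down
    LT 144: heading 156 -> 300
    -- iteration 2/4 --
    LT 60: heading 300 -> 0
    PD: pen down
    LT 144: heading 0 -> 144
    -- iteration 3/4 --
    LT 60: heading 144 -> 204
    PD: pen down
    LT 144: heading 204 -> 348
    -- iteration 4/4 --
    LT 60: heading 348 -> 48
    PD: pen down
    LT 144: heading 48 -> 192
  ]
  -- iteration 3/4 --
  FD 20: (17.909,19.89) -> (-1.654,15.732) [heading=192, draw]
  REPEAT 4 [
    -- iteration 1/4 --
    LT 60: heading 192 -> 252
    PD: pen down
    LT 144: heading 252 -> 36
    -- iteration 2/4 --
    LT 60: heading 36 -> 96
    PD: pen down
    LT 144: heading 96 -> 240
    -- iteration 3/4 --
    LT 60: heading 240 -> 300
    PD: pen down
    LT 144: heading 300 -> 84
    -- iteration 4/4 --
    LT 60: heading 84 -> 144
    PD: pen down
    LT 144: heading 144 -> 288
  ]
  -- iteration 4/4 --
  FD 20: (-1.654,15.732) -> (4.527,-3.289) [heading=288, draw]
  REPEAT 4 [
    -- iteration 1/4 --
    LT 60: heading 288 -> 348
    PD: pen down
    LT 144: heading 348 -> 132
    -- iteration 2/4 --
    LT 60: heading 132 -> 192
    PD: pen down
    LT 144: heading 192 -> 336
    -- iteration 3/4 --
    LT 60: heading 336 -> 36
    PD: pen down
    LT 144: heading 36 -> 180
    -- iteration 4/4 --
    LT 60: heading 180 -> 240
    PD: pen down
    LT 144: heading 240 -> 24
  ]
]
Final: pos=(4.527,-3.289), heading=24, 4 segment(s) drawn

Segment lengths:
  seg 1: (0,0) -> (20,0), length = 20
  seg 2: (20,0) -> (17.909,19.89), length = 20
  seg 3: (17.909,19.89) -> (-1.654,15.732), length = 20
  seg 4: (-1.654,15.732) -> (4.527,-3.289), length = 20
Total = 80

Answer: 80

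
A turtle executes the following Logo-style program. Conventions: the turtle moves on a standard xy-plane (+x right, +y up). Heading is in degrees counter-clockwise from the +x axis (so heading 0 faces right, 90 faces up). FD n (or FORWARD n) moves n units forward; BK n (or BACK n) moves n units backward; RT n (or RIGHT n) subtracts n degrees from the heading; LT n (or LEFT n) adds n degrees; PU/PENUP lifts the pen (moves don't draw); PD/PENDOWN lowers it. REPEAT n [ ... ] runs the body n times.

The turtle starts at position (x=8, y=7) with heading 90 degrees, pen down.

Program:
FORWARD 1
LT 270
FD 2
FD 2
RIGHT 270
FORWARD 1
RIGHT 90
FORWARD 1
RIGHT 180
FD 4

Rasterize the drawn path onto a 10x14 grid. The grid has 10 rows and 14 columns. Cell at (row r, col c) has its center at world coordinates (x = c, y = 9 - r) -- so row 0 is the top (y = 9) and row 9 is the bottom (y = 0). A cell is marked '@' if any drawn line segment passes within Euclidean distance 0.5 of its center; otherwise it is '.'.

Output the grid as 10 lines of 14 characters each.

Segment 0: (8,7) -> (8,8)
Segment 1: (8,8) -> (10,8)
Segment 2: (10,8) -> (12,8)
Segment 3: (12,8) -> (12,9)
Segment 4: (12,9) -> (13,9)
Segment 5: (13,9) -> (9,9)

Answer: .........@@@@@
........@@@@@.
........@.....
..............
..............
..............
..............
..............
..............
..............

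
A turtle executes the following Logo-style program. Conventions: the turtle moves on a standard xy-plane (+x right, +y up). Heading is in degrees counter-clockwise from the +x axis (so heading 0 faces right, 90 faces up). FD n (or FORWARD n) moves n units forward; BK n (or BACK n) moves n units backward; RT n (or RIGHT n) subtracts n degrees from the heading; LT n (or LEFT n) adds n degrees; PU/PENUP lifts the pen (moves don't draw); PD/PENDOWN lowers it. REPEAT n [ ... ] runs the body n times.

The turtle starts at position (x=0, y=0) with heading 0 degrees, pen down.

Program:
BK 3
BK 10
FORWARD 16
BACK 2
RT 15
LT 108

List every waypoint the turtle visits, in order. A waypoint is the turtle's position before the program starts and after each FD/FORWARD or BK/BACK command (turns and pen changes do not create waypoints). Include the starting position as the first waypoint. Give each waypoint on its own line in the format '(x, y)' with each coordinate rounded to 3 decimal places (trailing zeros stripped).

Executing turtle program step by step:
Start: pos=(0,0), heading=0, pen down
BK 3: (0,0) -> (-3,0) [heading=0, draw]
BK 10: (-3,0) -> (-13,0) [heading=0, draw]
FD 16: (-13,0) -> (3,0) [heading=0, draw]
BK 2: (3,0) -> (1,0) [heading=0, draw]
RT 15: heading 0 -> 345
LT 108: heading 345 -> 93
Final: pos=(1,0), heading=93, 4 segment(s) drawn
Waypoints (5 total):
(0, 0)
(-3, 0)
(-13, 0)
(3, 0)
(1, 0)

Answer: (0, 0)
(-3, 0)
(-13, 0)
(3, 0)
(1, 0)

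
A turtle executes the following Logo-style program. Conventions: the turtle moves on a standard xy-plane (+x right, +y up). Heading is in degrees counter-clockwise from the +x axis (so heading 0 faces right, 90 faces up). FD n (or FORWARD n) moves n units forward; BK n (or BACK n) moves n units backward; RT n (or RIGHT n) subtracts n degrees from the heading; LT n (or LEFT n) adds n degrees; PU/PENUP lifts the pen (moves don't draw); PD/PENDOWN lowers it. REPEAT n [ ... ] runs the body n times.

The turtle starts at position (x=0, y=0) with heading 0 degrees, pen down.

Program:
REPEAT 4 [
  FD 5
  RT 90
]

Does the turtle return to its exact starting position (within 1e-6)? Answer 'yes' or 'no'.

Executing turtle program step by step:
Start: pos=(0,0), heading=0, pen down
REPEAT 4 [
  -- iteration 1/4 --
  FD 5: (0,0) -> (5,0) [heading=0, draw]
  RT 90: heading 0 -> 270
  -- iteration 2/4 --
  FD 5: (5,0) -> (5,-5) [heading=270, draw]
  RT 90: heading 270 -> 180
  -- iteration 3/4 --
  FD 5: (5,-5) -> (0,-5) [heading=180, draw]
  RT 90: heading 180 -> 90
  -- iteration 4/4 --
  FD 5: (0,-5) -> (0,0) [heading=90, draw]
  RT 90: heading 90 -> 0
]
Final: pos=(0,0), heading=0, 4 segment(s) drawn

Start position: (0, 0)
Final position: (0, 0)
Distance = 0; < 1e-6 -> CLOSED

Answer: yes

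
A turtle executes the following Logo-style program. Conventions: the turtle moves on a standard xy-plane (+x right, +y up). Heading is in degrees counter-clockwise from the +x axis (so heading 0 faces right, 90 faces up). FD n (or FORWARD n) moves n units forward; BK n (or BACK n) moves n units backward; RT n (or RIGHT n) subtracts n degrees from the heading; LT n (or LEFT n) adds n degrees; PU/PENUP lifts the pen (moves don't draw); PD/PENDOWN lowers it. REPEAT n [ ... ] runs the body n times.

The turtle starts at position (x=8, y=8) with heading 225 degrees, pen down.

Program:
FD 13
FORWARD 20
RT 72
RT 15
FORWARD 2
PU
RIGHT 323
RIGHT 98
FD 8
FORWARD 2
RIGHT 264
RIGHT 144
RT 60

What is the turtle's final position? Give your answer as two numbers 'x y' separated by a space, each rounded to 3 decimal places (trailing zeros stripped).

Answer: -14.571 -4.253

Derivation:
Executing turtle program step by step:
Start: pos=(8,8), heading=225, pen down
FD 13: (8,8) -> (-1.192,-1.192) [heading=225, draw]
FD 20: (-1.192,-1.192) -> (-15.335,-15.335) [heading=225, draw]
RT 72: heading 225 -> 153
RT 15: heading 153 -> 138
FD 2: (-15.335,-15.335) -> (-16.821,-13.996) [heading=138, draw]
PU: pen up
RT 323: heading 138 -> 175
RT 98: heading 175 -> 77
FD 8: (-16.821,-13.996) -> (-15.021,-6.201) [heading=77, move]
FD 2: (-15.021,-6.201) -> (-14.571,-4.253) [heading=77, move]
RT 264: heading 77 -> 173
RT 144: heading 173 -> 29
RT 60: heading 29 -> 329
Final: pos=(-14.571,-4.253), heading=329, 3 segment(s) drawn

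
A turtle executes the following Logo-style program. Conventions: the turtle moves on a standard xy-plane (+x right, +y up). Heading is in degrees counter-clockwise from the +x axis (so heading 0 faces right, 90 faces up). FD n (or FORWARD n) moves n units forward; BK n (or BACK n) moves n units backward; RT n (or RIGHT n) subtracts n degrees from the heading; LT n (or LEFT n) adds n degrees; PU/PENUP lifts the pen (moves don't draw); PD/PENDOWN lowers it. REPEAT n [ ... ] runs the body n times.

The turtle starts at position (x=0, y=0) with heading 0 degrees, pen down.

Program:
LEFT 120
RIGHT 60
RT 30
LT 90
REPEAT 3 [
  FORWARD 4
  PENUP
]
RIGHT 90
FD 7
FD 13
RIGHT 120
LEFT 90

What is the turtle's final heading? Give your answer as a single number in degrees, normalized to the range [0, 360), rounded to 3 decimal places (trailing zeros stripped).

Answer: 0

Derivation:
Executing turtle program step by step:
Start: pos=(0,0), heading=0, pen down
LT 120: heading 0 -> 120
RT 60: heading 120 -> 60
RT 30: heading 60 -> 30
LT 90: heading 30 -> 120
REPEAT 3 [
  -- iteration 1/3 --
  FD 4: (0,0) -> (-2,3.464) [heading=120, draw]
  PU: pen up
  -- iteration 2/3 --
  FD 4: (-2,3.464) -> (-4,6.928) [heading=120, move]
  PU: pen up
  -- iteration 3/3 --
  FD 4: (-4,6.928) -> (-6,10.392) [heading=120, move]
  PU: pen up
]
RT 90: heading 120 -> 30
FD 7: (-6,10.392) -> (0.062,13.892) [heading=30, move]
FD 13: (0.062,13.892) -> (11.321,20.392) [heading=30, move]
RT 120: heading 30 -> 270
LT 90: heading 270 -> 0
Final: pos=(11.321,20.392), heading=0, 1 segment(s) drawn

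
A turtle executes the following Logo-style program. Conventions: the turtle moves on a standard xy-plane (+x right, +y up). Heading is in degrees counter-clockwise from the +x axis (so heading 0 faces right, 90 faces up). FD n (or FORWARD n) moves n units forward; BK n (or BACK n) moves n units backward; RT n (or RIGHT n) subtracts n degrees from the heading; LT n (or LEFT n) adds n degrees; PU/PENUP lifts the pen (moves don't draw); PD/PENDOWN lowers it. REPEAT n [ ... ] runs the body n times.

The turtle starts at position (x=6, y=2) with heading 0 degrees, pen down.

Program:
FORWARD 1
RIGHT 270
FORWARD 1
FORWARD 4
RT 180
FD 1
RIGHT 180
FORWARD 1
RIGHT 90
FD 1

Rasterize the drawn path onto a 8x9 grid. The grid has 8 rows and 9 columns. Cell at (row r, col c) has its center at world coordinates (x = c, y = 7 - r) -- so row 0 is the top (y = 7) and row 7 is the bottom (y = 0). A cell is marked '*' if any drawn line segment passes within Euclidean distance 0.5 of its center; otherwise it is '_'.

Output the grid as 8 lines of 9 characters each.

Answer: _______**
_______*_
_______*_
_______*_
_______*_
______**_
_________
_________

Derivation:
Segment 0: (6,2) -> (7,2)
Segment 1: (7,2) -> (7,3)
Segment 2: (7,3) -> (7,7)
Segment 3: (7,7) -> (7,6)
Segment 4: (7,6) -> (7,7)
Segment 5: (7,7) -> (8,7)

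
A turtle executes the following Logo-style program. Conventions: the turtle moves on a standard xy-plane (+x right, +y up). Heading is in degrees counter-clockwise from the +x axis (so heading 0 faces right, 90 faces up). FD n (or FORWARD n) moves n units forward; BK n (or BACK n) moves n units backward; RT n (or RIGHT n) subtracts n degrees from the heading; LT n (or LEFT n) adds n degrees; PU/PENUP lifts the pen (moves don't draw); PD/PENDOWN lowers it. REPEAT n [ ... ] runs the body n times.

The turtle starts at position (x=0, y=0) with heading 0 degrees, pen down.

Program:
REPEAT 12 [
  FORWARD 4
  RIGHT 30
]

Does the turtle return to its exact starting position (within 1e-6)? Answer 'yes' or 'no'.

Answer: yes

Derivation:
Executing turtle program step by step:
Start: pos=(0,0), heading=0, pen down
REPEAT 12 [
  -- iteration 1/12 --
  FD 4: (0,0) -> (4,0) [heading=0, draw]
  RT 30: heading 0 -> 330
  -- iteration 2/12 --
  FD 4: (4,0) -> (7.464,-2) [heading=330, draw]
  RT 30: heading 330 -> 300
  -- iteration 3/12 --
  FD 4: (7.464,-2) -> (9.464,-5.464) [heading=300, draw]
  RT 30: heading 300 -> 270
  -- iteration 4/12 --
  FD 4: (9.464,-5.464) -> (9.464,-9.464) [heading=270, draw]
  RT 30: heading 270 -> 240
  -- iteration 5/12 --
  FD 4: (9.464,-9.464) -> (7.464,-12.928) [heading=240, draw]
  RT 30: heading 240 -> 210
  -- iteration 6/12 --
  FD 4: (7.464,-12.928) -> (4,-14.928) [heading=210, draw]
  RT 30: heading 210 -> 180
  -- iteration 7/12 --
  FD 4: (4,-14.928) -> (0,-14.928) [heading=180, draw]
  RT 30: heading 180 -> 150
  -- iteration 8/12 --
  FD 4: (0,-14.928) -> (-3.464,-12.928) [heading=150, draw]
  RT 30: heading 150 -> 120
  -- iteration 9/12 --
  FD 4: (-3.464,-12.928) -> (-5.464,-9.464) [heading=120, draw]
  RT 30: heading 120 -> 90
  -- iteration 10/12 --
  FD 4: (-5.464,-9.464) -> (-5.464,-5.464) [heading=90, draw]
  RT 30: heading 90 -> 60
  -- iteration 11/12 --
  FD 4: (-5.464,-5.464) -> (-3.464,-2) [heading=60, draw]
  RT 30: heading 60 -> 30
  -- iteration 12/12 --
  FD 4: (-3.464,-2) -> (0,0) [heading=30, draw]
  RT 30: heading 30 -> 0
]
Final: pos=(0,0), heading=0, 12 segment(s) drawn

Start position: (0, 0)
Final position: (0, 0)
Distance = 0; < 1e-6 -> CLOSED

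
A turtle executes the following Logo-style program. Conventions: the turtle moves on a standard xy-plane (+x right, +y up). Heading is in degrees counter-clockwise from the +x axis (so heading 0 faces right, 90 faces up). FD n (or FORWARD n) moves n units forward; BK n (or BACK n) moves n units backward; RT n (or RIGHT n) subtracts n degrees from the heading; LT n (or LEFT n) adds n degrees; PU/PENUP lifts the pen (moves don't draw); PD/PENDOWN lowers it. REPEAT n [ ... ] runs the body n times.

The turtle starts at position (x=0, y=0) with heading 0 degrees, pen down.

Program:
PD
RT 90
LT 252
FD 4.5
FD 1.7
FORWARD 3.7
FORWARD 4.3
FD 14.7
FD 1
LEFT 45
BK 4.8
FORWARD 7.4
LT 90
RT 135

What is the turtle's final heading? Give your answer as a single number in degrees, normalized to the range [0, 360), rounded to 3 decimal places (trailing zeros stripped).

Answer: 162

Derivation:
Executing turtle program step by step:
Start: pos=(0,0), heading=0, pen down
PD: pen down
RT 90: heading 0 -> 270
LT 252: heading 270 -> 162
FD 4.5: (0,0) -> (-4.28,1.391) [heading=162, draw]
FD 1.7: (-4.28,1.391) -> (-5.897,1.916) [heading=162, draw]
FD 3.7: (-5.897,1.916) -> (-9.415,3.059) [heading=162, draw]
FD 4.3: (-9.415,3.059) -> (-13.505,4.388) [heading=162, draw]
FD 14.7: (-13.505,4.388) -> (-27.486,8.931) [heading=162, draw]
FD 1: (-27.486,8.931) -> (-28.437,9.24) [heading=162, draw]
LT 45: heading 162 -> 207
BK 4.8: (-28.437,9.24) -> (-24.16,11.419) [heading=207, draw]
FD 7.4: (-24.16,11.419) -> (-30.753,8.059) [heading=207, draw]
LT 90: heading 207 -> 297
RT 135: heading 297 -> 162
Final: pos=(-30.753,8.059), heading=162, 8 segment(s) drawn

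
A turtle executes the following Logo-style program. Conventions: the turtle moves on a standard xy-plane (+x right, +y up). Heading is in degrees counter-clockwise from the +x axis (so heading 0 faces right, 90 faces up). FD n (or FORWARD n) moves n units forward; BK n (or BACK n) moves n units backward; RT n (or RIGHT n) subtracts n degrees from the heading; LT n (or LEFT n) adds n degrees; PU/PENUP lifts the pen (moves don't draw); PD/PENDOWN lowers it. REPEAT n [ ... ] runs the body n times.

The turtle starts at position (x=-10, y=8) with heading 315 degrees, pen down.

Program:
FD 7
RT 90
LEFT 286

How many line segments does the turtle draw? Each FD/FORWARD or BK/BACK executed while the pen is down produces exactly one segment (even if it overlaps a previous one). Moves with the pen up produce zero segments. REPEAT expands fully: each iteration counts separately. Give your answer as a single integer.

Answer: 1

Derivation:
Executing turtle program step by step:
Start: pos=(-10,8), heading=315, pen down
FD 7: (-10,8) -> (-5.05,3.05) [heading=315, draw]
RT 90: heading 315 -> 225
LT 286: heading 225 -> 151
Final: pos=(-5.05,3.05), heading=151, 1 segment(s) drawn
Segments drawn: 1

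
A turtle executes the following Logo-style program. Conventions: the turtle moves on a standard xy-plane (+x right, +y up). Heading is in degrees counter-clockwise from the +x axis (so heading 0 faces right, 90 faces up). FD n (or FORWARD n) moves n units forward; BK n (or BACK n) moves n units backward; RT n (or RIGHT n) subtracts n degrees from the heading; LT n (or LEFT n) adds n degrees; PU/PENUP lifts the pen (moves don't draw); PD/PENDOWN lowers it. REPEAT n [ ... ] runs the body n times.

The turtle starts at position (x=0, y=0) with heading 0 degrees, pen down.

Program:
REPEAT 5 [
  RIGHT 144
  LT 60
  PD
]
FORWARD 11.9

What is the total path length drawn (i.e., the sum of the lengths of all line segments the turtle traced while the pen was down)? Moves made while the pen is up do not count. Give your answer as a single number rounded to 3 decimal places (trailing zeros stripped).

Executing turtle program step by step:
Start: pos=(0,0), heading=0, pen down
REPEAT 5 [
  -- iteration 1/5 --
  RT 144: heading 0 -> 216
  LT 60: heading 216 -> 276
  PD: pen down
  -- iteration 2/5 --
  RT 144: heading 276 -> 132
  LT 60: heading 132 -> 192
  PD: pen down
  -- iteration 3/5 --
  RT 144: heading 192 -> 48
  LT 60: heading 48 -> 108
  PD: pen down
  -- iteration 4/5 --
  RT 144: heading 108 -> 324
  LT 60: heading 324 -> 24
  PD: pen down
  -- iteration 5/5 --
  RT 144: heading 24 -> 240
  LT 60: heading 240 -> 300
  PD: pen down
]
FD 11.9: (0,0) -> (5.95,-10.306) [heading=300, draw]
Final: pos=(5.95,-10.306), heading=300, 1 segment(s) drawn

Segment lengths:
  seg 1: (0,0) -> (5.95,-10.306), length = 11.9
Total = 11.9

Answer: 11.9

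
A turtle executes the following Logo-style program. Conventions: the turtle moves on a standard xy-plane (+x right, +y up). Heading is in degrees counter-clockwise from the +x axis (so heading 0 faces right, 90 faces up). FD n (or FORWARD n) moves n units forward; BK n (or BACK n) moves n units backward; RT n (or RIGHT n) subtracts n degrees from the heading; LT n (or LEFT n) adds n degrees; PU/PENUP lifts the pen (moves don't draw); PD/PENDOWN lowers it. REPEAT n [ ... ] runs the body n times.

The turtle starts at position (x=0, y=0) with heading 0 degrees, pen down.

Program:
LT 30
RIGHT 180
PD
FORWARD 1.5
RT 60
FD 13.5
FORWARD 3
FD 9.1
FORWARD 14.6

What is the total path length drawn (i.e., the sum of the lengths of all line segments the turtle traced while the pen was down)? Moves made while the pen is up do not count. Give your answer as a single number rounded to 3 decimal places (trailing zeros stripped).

Answer: 41.7

Derivation:
Executing turtle program step by step:
Start: pos=(0,0), heading=0, pen down
LT 30: heading 0 -> 30
RT 180: heading 30 -> 210
PD: pen down
FD 1.5: (0,0) -> (-1.299,-0.75) [heading=210, draw]
RT 60: heading 210 -> 150
FD 13.5: (-1.299,-0.75) -> (-12.99,6) [heading=150, draw]
FD 3: (-12.99,6) -> (-15.588,7.5) [heading=150, draw]
FD 9.1: (-15.588,7.5) -> (-23.469,12.05) [heading=150, draw]
FD 14.6: (-23.469,12.05) -> (-36.113,19.35) [heading=150, draw]
Final: pos=(-36.113,19.35), heading=150, 5 segment(s) drawn

Segment lengths:
  seg 1: (0,0) -> (-1.299,-0.75), length = 1.5
  seg 2: (-1.299,-0.75) -> (-12.99,6), length = 13.5
  seg 3: (-12.99,6) -> (-15.588,7.5), length = 3
  seg 4: (-15.588,7.5) -> (-23.469,12.05), length = 9.1
  seg 5: (-23.469,12.05) -> (-36.113,19.35), length = 14.6
Total = 41.7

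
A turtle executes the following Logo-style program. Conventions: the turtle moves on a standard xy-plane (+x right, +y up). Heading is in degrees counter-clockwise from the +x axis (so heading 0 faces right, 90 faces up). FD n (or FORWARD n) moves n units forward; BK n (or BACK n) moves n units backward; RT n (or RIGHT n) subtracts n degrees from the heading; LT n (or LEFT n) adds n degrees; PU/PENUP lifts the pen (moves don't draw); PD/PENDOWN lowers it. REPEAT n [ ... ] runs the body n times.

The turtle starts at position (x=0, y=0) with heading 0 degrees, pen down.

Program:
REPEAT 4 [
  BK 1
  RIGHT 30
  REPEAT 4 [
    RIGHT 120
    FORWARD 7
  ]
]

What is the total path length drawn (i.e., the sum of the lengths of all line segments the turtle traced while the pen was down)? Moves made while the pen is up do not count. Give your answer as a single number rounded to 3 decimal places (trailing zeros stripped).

Executing turtle program step by step:
Start: pos=(0,0), heading=0, pen down
REPEAT 4 [
  -- iteration 1/4 --
  BK 1: (0,0) -> (-1,0) [heading=0, draw]
  RT 30: heading 0 -> 330
  REPEAT 4 [
    -- iteration 1/4 --
    RT 120: heading 330 -> 210
    FD 7: (-1,0) -> (-7.062,-3.5) [heading=210, draw]
    -- iteration 2/4 --
    RT 120: heading 210 -> 90
    FD 7: (-7.062,-3.5) -> (-7.062,3.5) [heading=90, draw]
    -- iteration 3/4 --
    RT 120: heading 90 -> 330
    FD 7: (-7.062,3.5) -> (-1,0) [heading=330, draw]
    -- iteration 4/4 --
    RT 120: heading 330 -> 210
    FD 7: (-1,0) -> (-7.062,-3.5) [heading=210, draw]
  ]
  -- iteration 2/4 --
  BK 1: (-7.062,-3.5) -> (-6.196,-3) [heading=210, draw]
  RT 30: heading 210 -> 180
  REPEAT 4 [
    -- iteration 1/4 --
    RT 120: heading 180 -> 60
    FD 7: (-6.196,-3) -> (-2.696,3.062) [heading=60, draw]
    -- iteration 2/4 --
    RT 120: heading 60 -> 300
    FD 7: (-2.696,3.062) -> (0.804,-3) [heading=300, draw]
    -- iteration 3/4 --
    RT 120: heading 300 -> 180
    FD 7: (0.804,-3) -> (-6.196,-3) [heading=180, draw]
    -- iteration 4/4 --
    RT 120: heading 180 -> 60
    FD 7: (-6.196,-3) -> (-2.696,3.062) [heading=60, draw]
  ]
  -- iteration 3/4 --
  BK 1: (-2.696,3.062) -> (-3.196,2.196) [heading=60, draw]
  RT 30: heading 60 -> 30
  REPEAT 4 [
    -- iteration 1/4 --
    RT 120: heading 30 -> 270
    FD 7: (-3.196,2.196) -> (-3.196,-4.804) [heading=270, draw]
    -- iteration 2/4 --
    RT 120: heading 270 -> 150
    FD 7: (-3.196,-4.804) -> (-9.258,-1.304) [heading=150, draw]
    -- iteration 3/4 --
    RT 120: heading 150 -> 30
    FD 7: (-9.258,-1.304) -> (-3.196,2.196) [heading=30, draw]
    -- iteration 4/4 --
    RT 120: heading 30 -> 270
    FD 7: (-3.196,2.196) -> (-3.196,-4.804) [heading=270, draw]
  ]
  -- iteration 4/4 --
  BK 1: (-3.196,-4.804) -> (-3.196,-3.804) [heading=270, draw]
  RT 30: heading 270 -> 240
  REPEAT 4 [
    -- iteration 1/4 --
    RT 120: heading 240 -> 120
    FD 7: (-3.196,-3.804) -> (-6.696,2.258) [heading=120, draw]
    -- iteration 2/4 --
    RT 120: heading 120 -> 0
    FD 7: (-6.696,2.258) -> (0.304,2.258) [heading=0, draw]
    -- iteration 3/4 --
    RT 120: heading 0 -> 240
    FD 7: (0.304,2.258) -> (-3.196,-3.804) [heading=240, draw]
    -- iteration 4/4 --
    RT 120: heading 240 -> 120
    FD 7: (-3.196,-3.804) -> (-6.696,2.258) [heading=120, draw]
  ]
]
Final: pos=(-6.696,2.258), heading=120, 20 segment(s) drawn

Segment lengths:
  seg 1: (0,0) -> (-1,0), length = 1
  seg 2: (-1,0) -> (-7.062,-3.5), length = 7
  seg 3: (-7.062,-3.5) -> (-7.062,3.5), length = 7
  seg 4: (-7.062,3.5) -> (-1,0), length = 7
  seg 5: (-1,0) -> (-7.062,-3.5), length = 7
  seg 6: (-7.062,-3.5) -> (-6.196,-3), length = 1
  seg 7: (-6.196,-3) -> (-2.696,3.062), length = 7
  seg 8: (-2.696,3.062) -> (0.804,-3), length = 7
  seg 9: (0.804,-3) -> (-6.196,-3), length = 7
  seg 10: (-6.196,-3) -> (-2.696,3.062), length = 7
  seg 11: (-2.696,3.062) -> (-3.196,2.196), length = 1
  seg 12: (-3.196,2.196) -> (-3.196,-4.804), length = 7
  seg 13: (-3.196,-4.804) -> (-9.258,-1.304), length = 7
  seg 14: (-9.258,-1.304) -> (-3.196,2.196), length = 7
  seg 15: (-3.196,2.196) -> (-3.196,-4.804), length = 7
  seg 16: (-3.196,-4.804) -> (-3.196,-3.804), length = 1
  seg 17: (-3.196,-3.804) -> (-6.696,2.258), length = 7
  seg 18: (-6.696,2.258) -> (0.304,2.258), length = 7
  seg 19: (0.304,2.258) -> (-3.196,-3.804), length = 7
  seg 20: (-3.196,-3.804) -> (-6.696,2.258), length = 7
Total = 116

Answer: 116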